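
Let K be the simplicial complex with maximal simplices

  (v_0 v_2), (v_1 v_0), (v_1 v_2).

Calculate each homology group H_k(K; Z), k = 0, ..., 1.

H_0 ≅ Z,  H_1 ≅ Z.

Take the total order v_0 < v_1 < v_2 on the vertex set. Then K (dimension 1) consists of the simplices:

  0-simplices (3): [v_0], [v_1], [v_2]
  1-simplices (3): [v_0,v_1], [v_0,v_2], [v_1,v_2]

giving chain groups C_0 ≅ Z^3, C_1 ≅ Z^3.

The boundary map ∂_1: C_1 → C_0 is given by ∂[p,q] = [q] − [p]. For instance
  ∂[v_0,v_1] = [v_1] − [v_0].
The resulting 3×3 matrix has rank 2, and its Smith normal form has invariant factors (1,1).

From H_k ≅ ker(∂_k) / im(∂_{k+1}) we obtain:

  H_0: rank C_0 − rank ∂_1 = 3 − 2 = 1, and the invariant factors of ∂_1 are all 1, so H_0 ≅ Z.
  H_1: rank ker ∂_1 − rank ∂_2 = (3 − 2) − 0 = 1, and there is no ∂_2, so H_1 ≅ Z.

(K is a triangulation of the circle S^1.)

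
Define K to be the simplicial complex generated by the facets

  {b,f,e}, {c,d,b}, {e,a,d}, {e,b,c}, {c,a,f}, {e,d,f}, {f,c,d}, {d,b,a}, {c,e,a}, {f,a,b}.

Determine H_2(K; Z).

Take the total order a < b < c < d < e < f on the vertex set. Then K (dimension 2) consists of the simplices:

  0-simplices (6): a, b, c, d, e, f
  1-simplices (15): ab, ac, ad, ae, af, bc, bd, be, bf, cd, ce, cf, de, df, ef
  2-simplices (10): abd, abf, ace, acf, ade, bcd, bce, bef, cdf, def

giving chain groups C_0 ≅ Z^6, C_1 ≅ Z^15, C_2 ≅ Z^10.

Boundary ∂_1: C_1 → C_0 sends each edge [p,q] (with p < q) to q − p. For instance
  ∂df = f − d.
The resulting 6×15 matrix has rank 5, and its Smith normal form has invariant factors (1,1,1,1,1).

Boundary ∂_2: C_2 → C_1 sends each 2-simplex [p,q,r] to [q,r] − [p,r] + [p,q]. For instance
  ∂bce = ce − be + bc,
  ∂ace = ce − ae + ac.
This gives a 15×10 integer matrix of rank 10; reducing to Smith normal form yields diagonal entries (1,1,1,1,1,1,1,1,1,2).

Reading off H_k = ker ∂_k / im ∂_{k+1}:

  H_2: rank ker ∂_2 − rank ∂_3 = (10 − 10) − 0 = 0, and there is no ∂_3, so H_2 ≅ 0.

H_2 ≅ 0.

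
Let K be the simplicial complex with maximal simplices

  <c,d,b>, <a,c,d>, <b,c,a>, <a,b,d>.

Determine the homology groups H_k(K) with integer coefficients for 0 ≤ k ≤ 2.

Take the total order a < b < c < d on the vertex set. Then K (dimension 2) consists of the simplices:

  0-simplices (4): a, b, c, d
  1-simplices (6): ab, ac, ad, bc, bd, cd
  2-simplices (4): abc, abd, acd, bcd

Hence C_0 ≅ Z^4, C_1 ≅ Z^6, C_2 ≅ Z^4.

Boundary ∂_1: C_1 → C_0 is given by ∂[p,q] = [q] − [p]. For instance
  ∂bd = d − b.
The 4×6 boundary matrix has rank 3 and Smith normal form diag(1,1,1).

Boundary ∂_2: C_2 → C_1 sends each 2-simplex [p,q,r] to [q,r] − [p,r] + [p,q]. For instance
  ∂acd = cd − ad + ac,
  ∂abd = bd − ad + ab.
The 6×4 boundary matrix has rank 3 and Smith normal form diag(1,1,1).

Reading off H_k = ker ∂_k / im ∂_{k+1}:

  H_0: rank C_0 − rank ∂_1 = 4 − 3 = 1, and the invariant factors of ∂_1 are all 1, so H_0 = Z.
  H_1: rank ker ∂_1 − rank ∂_2 = (6 − 3) − 3 = 0, and the invariant factors of ∂_2 are all 1, so H_1 = 0.
  H_2: rank ker ∂_2 − rank ∂_3 = (4 − 3) − 0 = 1, and there is no ∂_3, so H_2 = Z.

H_0 = Z,  H_1 = 0,  H_2 = Z.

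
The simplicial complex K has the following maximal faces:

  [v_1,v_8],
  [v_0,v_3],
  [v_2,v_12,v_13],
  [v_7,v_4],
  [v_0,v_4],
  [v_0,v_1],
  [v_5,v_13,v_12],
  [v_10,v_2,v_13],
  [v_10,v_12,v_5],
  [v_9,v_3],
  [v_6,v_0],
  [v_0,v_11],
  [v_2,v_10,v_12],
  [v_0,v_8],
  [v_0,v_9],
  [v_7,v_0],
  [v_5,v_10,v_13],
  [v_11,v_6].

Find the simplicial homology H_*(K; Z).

H_0 = Z^2,  H_1 = Z^4,  H_2 = Z.

Take the total order v_0 < v_1 < v_2 < v_3 < v_4 < v_5 < v_6 < v_7 < v_8 < v_9 < v_10 < v_11 < v_12 < v_13 on the vertex set. Then K (dimension 2) consists of the simplices:

  0-simplices (14): [v_0], [v_1], [v_2], [v_3], [v_4], [v_5], [v_6], [v_7], [v_8], [v_9], [v_10], [v_11], [v_12], [v_13]
  1-simplices (21): (21 of them)
  2-simplices (6): [v_2,v_10,v_12], [v_2,v_10,v_13], [v_2,v_12,v_13], [v_5,v_10,v_12], [v_5,v_10,v_13], [v_5,v_12,v_13]

Hence C_0 ≅ Z^14, C_1 ≅ Z^21, C_2 ≅ Z^6.

The boundary map ∂_1: C_1 → C_0 sends each edge [p,q] (with p < q) to q − p. For instance
  ∂[v_0,v_11] = [v_11] − [v_0].
This gives a 14×21 integer matrix of rank 12; reducing to Smith normal form yields diagonal entries (1,1,1,1,1,1,1,1,1,1,1,1).

The boundary map ∂_2: C_2 → C_1 sends each 2-simplex [p,q,r] to [q,r] − [p,r] + [p,q]. For instance
  ∂[v_5,v_10,v_13] = [v_10,v_13] − [v_5,v_13] + [v_5,v_10],
  ∂[v_2,v_10,v_12] = [v_10,v_12] − [v_2,v_12] + [v_2,v_10].
As a 21×6 matrix over Z this has rank 5, with invariant factors (1,1,1,1,1).

From H_k ≅ ker(∂_k) / im(∂_{k+1}) we obtain:

  H_0: rank C_0 − rank ∂_1 = 14 − 12 = 2, and the invariant factors of ∂_1 are all 1, so H_0 ≅ Z^2.
  H_1: rank ker ∂_1 − rank ∂_2 = (21 − 12) − 5 = 4, and the invariant factors of ∂_2 are all 1, so H_1 ≅ Z^4.
  H_2: rank ker ∂_2 − rank ∂_3 = (6 − 5) − 0 = 1, and there is no ∂_3, so H_2 ≅ Z.

As a check, the Euler characteristic is 14 − 21 + 6 = -1, which agrees with 2 − 4 + 1 = -1.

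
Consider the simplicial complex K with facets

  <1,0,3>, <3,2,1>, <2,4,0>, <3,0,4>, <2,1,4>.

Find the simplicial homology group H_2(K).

H_2 = 0.

Fix the vertex order 0 < 1 < 2 < 3 < 4 and write every simplex with vertices in increasing order. Then dim K = 2 and the simplices of K are:

  0-simplices (5): [0], [1], [2], [3], [4]
  1-simplices (10): [0,1], [0,2], [0,3], [0,4], [1,2], [1,3], [1,4], [2,3], [2,4], [3,4]
  2-simplices (5): [0,1,3], [0,2,4], [0,3,4], [1,2,3], [1,2,4]

giving chain groups C_0 ≅ Z^5, C_1 ≅ Z^10, C_2 ≅ Z^5.

Boundary ∂_1: C_1 → C_0 is given by ∂[p,q] = [q] − [p]. For instance
  ∂[1,3] = [3] − [1].
The 5×10 boundary matrix has rank 4 and Smith normal form diag(1,1,1,1).

∂_2: C_2 → C_1 maps a triangle to the signed sum of its edges. For instance
  ∂[1,2,4] = [2,4] − [1,4] + [1,2],
  ∂[1,2,3] = [2,3] − [1,3] + [1,2].
As a 10×5 matrix over Z this has rank 5, with invariant factors (1,1,1,1,1).

Now H_k = ker ∂_k / im ∂_{k+1}, so:

  H_2: rank ker ∂_2 − rank ∂_3 = (5 − 5) − 0 = 0, and there is no ∂_3, so H_2 ≅ 0.

(K is a triangulation of the Möbius band.)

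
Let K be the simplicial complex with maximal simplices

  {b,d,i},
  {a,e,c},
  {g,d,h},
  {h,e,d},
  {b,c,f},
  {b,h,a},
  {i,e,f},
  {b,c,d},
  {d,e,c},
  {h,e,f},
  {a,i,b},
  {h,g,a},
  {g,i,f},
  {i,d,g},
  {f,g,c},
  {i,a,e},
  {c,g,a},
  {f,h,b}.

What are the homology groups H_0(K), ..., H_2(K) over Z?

H_0 ≅ Z,  H_1 ≅ Z^2,  H_2 ≅ Z.

Order the vertices as a < b < c < d < e < f < g < h < i. Listing each simplex with vertices in this order, K has dimension 2 with simplices:

  0-simplices (9): a, b, c, d, e, f, g, h, i
  1-simplices (27): ab, ac, ae, ag, ah, ai, bc, bd, bf, bh, bi, cd, ce, cf, cg, de, dg, dh, di, ef, eh, ei, fg, fh, fi, gh, gi
  2-simplices (18): abh, abi, ace, acg, aei, agh, bcd, bcf, bdi, bfh, cde, cfg, deh, dgh, dgi, efh, efi, fgi

giving chain groups C_0 ≅ Z^9, C_1 ≅ Z^27, C_2 ≅ Z^18.

The boundary map ∂_1: C_1 → C_0 sends each edge [p,q] (with p < q) to q − p.
This gives a 9×27 integer matrix of rank 8; reducing to Smith normal form yields diagonal entries (1,1,1,1,1,1,1,1).

The boundary map ∂_2: C_2 → C_1 maps a triangle to the signed sum of its edges. For instance
  ∂bcd = cd − bd + bc,
  ∂dgh = gh − dh + dg.
As a 27×18 matrix over Z this has rank 17, with invariant factors (1,1,1,1,1,1,1,1,1,1,1,1,1,1,1,1,1).

Computing H_k = (kernel of ∂_k) / (image of ∂_{k+1}):

  H_0: rank C_0 − rank ∂_1 = 9 − 8 = 1, and the invariant factors of ∂_1 are all 1, so H_0 = Z.
  H_1: rank ker ∂_1 − rank ∂_2 = (27 − 8) − 17 = 2, and the invariant factors of ∂_2 are all 1, so H_1 = Z^2.
  H_2: rank ker ∂_2 − rank ∂_3 = (18 − 17) − 0 = 1, and there is no ∂_3, so H_2 = Z.

(K is a triangulation of the torus T^2.)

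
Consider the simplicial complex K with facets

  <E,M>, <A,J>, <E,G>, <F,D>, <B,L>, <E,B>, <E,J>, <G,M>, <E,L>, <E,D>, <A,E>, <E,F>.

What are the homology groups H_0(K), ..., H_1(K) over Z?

H_0 ≅ Z,  H_1 ≅ Z^4.

We work with the vertex ordering A < B < D < E < F < G < J < L < M. The simplices of K, each written with vertices in increasing order, are:

  0-simplices (9): A, B, D, E, F, G, J, L, M
  1-simplices (12): AE, AJ, BE, BL, DE, DF, EF, EG, EJ, EL, EM, GM

Hence C_0 ≅ Z^9, C_1 ≅ Z^12.

The boundary map ∂_1: C_1 → C_0 maps an edge to its endpoints' difference, ∂[p,q] = q − p. For instance
  ∂EJ = J − E.
As a 9×12 matrix over Z this has rank 8, with invariant factors (1,1,1,1,1,1,1,1).

From H_k ≅ ker(∂_k) / im(∂_{k+1}) we obtain:

  H_0: rank C_0 − rank ∂_1 = 9 − 8 = 1, and the invariant factors of ∂_1 are all 1, so H_0 = Z.
  H_1: rank ker ∂_1 − rank ∂_2 = (12 − 8) − 0 = 4, and there is no ∂_2, so H_1 = Z^4.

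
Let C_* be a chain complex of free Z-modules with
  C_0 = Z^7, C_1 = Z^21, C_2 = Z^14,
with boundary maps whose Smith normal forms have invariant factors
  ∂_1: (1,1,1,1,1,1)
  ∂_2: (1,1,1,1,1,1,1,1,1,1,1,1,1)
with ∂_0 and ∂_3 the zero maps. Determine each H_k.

H_0 ≅ Z,  H_1 ≅ Z^2,  H_2 ≅ Z.

H_0: b_0 = 7 − 0 − 6 = 1; torsion from ∂_1 factors > 1: none. So H_0 ≅ Z.
H_1: b_1 = 21 − 6 − 13 = 2; torsion from ∂_2 factors > 1: none. So H_1 ≅ Z^2.
H_2: b_2 = 14 − 13 − 0 = 1; torsion from ∂_3 factors > 1: none. So H_2 ≅ Z.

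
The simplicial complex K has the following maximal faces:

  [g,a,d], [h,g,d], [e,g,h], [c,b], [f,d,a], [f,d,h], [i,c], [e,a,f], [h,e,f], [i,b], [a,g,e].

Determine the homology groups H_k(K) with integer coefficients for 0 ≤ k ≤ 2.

H_0 ≅ Z^2,  H_1 ≅ Z,  H_2 ≅ Z.

K has 9 vertices, 15 edges, 8 triangles.
rank ∂_0 = 0, rank ∂_1 = 7 ⇒ b_0 = 9 − 0 − 7 = 2; all invariant factors of ∂_1 are 1 so no torsion. So H_0 = Z^2.
rank ∂_1 = 7, rank ∂_2 = 7 ⇒ b_1 = 15 − 7 − 7 = 1; all invariant factors of ∂_2 are 1 so no torsion. So H_1 = Z.
rank ∂_2 = 7, rank ∂_3 = 0 ⇒ b_2 = 8 − 7 − 0 = 1. So H_2 = Z.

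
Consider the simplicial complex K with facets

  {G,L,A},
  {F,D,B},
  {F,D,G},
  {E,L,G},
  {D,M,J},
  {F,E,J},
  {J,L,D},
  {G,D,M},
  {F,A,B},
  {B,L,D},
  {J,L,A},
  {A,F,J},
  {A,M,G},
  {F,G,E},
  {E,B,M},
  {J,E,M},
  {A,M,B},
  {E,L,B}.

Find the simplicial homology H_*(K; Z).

Fix the vertex order A < B < D < E < F < G < J < L < M and write every simplex with vertices in increasing order. Then dim K = 2 and the simplices of K are:

  0-simplices (9): A, B, D, E, F, G, J, L, M
  1-simplices (27): AB, AF, AG, AJ, AL, AM, BD, BE, BF, BL, BM, DF, DG, DJ, DL, DM, EF, EG, EJ, EL, EM, FG, FJ, GL, GM, JL, JM
  2-simplices (18): ABF, ABM, AFJ, AGL, AGM, AJL, BDF, BDL, BEL, BEM, DFG, DGM, DJL, DJM, EFG, EFJ, EGL, EJM

so the chain groups are C_0 ≅ Z^9, C_1 ≅ Z^27, C_2 ≅ Z^18.

Boundary ∂_1: C_1 → C_0 is given by ∂[p,q] = [q] − [p].
As a 9×27 matrix over Z this has rank 8, with invariant factors (1,1,1,1,1,1,1,1).

∂_2: C_2 → C_1 acts by ∂[p,q,r] = [q,r] − [p,r] + [p,q]. For instance
  ∂AJL = JL − AL + AJ,
  ∂DGM = GM − DM + DG.
The 27×18 boundary matrix has rank 17 and Smith normal form diag(1,1,1,1,1,1,1,1,1,1,1,1,1,1,1,1,1).

Reading off H_k = ker ∂_k / im ∂_{k+1}:

  H_0: rank C_0 − rank ∂_1 = 9 − 8 = 1, and the invariant factors of ∂_1 are all 1, so H_0 ≅ Z.
  H_1: rank ker ∂_1 − rank ∂_2 = (27 − 8) − 17 = 2, and the invariant factors of ∂_2 are all 1, so H_1 ≅ Z^2.
  H_2: rank ker ∂_2 − rank ∂_3 = (18 − 17) − 0 = 1, and there is no ∂_3, so H_2 ≅ Z.

As a check, the Euler characteristic is 9 − 27 + 18 = 0, which agrees with 1 − 2 + 1 = 0.

H_0 = Z,  H_1 = Z^2,  H_2 = Z.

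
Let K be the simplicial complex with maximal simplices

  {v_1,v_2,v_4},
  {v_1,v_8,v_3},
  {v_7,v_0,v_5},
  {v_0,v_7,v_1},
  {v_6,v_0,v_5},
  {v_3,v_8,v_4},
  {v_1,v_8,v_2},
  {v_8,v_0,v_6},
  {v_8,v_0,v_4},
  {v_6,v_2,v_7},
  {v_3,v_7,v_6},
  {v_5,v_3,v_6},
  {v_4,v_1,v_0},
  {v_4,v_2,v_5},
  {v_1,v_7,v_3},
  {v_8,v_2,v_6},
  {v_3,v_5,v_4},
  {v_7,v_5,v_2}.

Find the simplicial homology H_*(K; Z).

K has 9 vertices, 27 edges, 18 triangles.
rank ∂_0 = 0, rank ∂_1 = 8 ⇒ b_0 = 9 − 0 − 8 = 1; all invariant factors of ∂_1 are 1 so no torsion. So H_0 = Z.
rank ∂_1 = 8, rank ∂_2 = 18 ⇒ b_1 = 27 − 8 − 18 = 1; ∂_2 has invariant factor(s) [2] giving torsion. So H_1 = Z ⊕ Z/2.
rank ∂_2 = 18, rank ∂_3 = 0 ⇒ b_2 = 18 − 18 − 0 = 0. So H_2 = 0.

H_0 = Z,  H_1 = Z ⊕ Z/2,  H_2 = 0.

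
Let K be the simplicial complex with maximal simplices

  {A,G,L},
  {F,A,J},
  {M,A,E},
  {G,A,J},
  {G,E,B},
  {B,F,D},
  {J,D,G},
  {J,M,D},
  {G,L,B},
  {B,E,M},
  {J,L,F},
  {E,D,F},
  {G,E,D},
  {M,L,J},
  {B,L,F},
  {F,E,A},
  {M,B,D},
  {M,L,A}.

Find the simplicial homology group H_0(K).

Order the vertices as A < B < D < E < F < G < J < L < M. Listing each simplex with vertices in this order, K has dimension 2 with simplices:

  0-simplices (9): A, B, D, E, F, G, J, L, M
  1-simplices (27): AE, AF, AG, AJ, AL, AM, BD, BE, BF, BG, BL, BM, DE, DF, DG, DJ, DM, EF, EG, EM, FJ, FL, GJ, GL, JL, JM, LM
  2-simplices (18): AEF, AEM, AFJ, AGJ, AGL, ALM, BDF, BDM, BEG, BEM, BFL, BGL, DEF, DEG, DGJ, DJM, FJL, JLM

Hence C_0 ≅ Z^9, C_1 ≅ Z^27, C_2 ≅ Z^18.

Boundary ∂_1: C_1 → C_0 sends each edge [p,q] (with p < q) to q − p. For instance
  ∂JL = L − J.
The resulting 9×27 matrix has rank 8, and its Smith normal form has invariant factors (1,1,1,1,1,1,1,1).

Boundary ∂_2: C_2 → C_1 acts by ∂[p,q,r] = [q,r] − [p,r] + [p,q]. For instance
  ∂AEF = EF − AF + AE,
  ∂AGL = GL − AL + AG.
The resulting 27×18 matrix has rank 18, and its Smith normal form has invariant factors (1,1,1,1,1,1,1,1,1,1,1,1,1,1,1,1,1,2).

Reading off H_k = ker ∂_k / im ∂_{k+1}:

  H_0: rank C_0 − rank ∂_1 = 9 − 8 = 1, and the invariant factors of ∂_1 are all 1, so H_0 = Z.

H_0 = Z.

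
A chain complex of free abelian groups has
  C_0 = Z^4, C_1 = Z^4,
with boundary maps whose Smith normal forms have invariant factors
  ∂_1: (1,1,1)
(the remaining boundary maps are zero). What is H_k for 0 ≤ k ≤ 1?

H_0 = Z,  H_1 = Z.

H_0: b_0 = 4 − 0 − 3 = 1; torsion from ∂_1 factors > 1: none. So H_0 = Z.
H_1: b_1 = 4 − 3 − 0 = 1; torsion from ∂_2 factors > 1: none. So H_1 = Z.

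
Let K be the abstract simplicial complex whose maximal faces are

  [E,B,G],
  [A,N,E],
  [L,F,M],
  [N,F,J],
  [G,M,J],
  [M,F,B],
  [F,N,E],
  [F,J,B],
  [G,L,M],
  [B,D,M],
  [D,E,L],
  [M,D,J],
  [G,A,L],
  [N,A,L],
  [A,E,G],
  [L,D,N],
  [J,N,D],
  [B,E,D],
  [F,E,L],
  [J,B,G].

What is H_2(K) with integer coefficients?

Take the total order A < B < D < E < F < G < J < L < M < N on the vertex set. Then K (dimension 2) consists of the simplices:

  0-simplices (10): A, B, D, E, F, G, J, L, M, N
  1-simplices (30): AE, AG, AL, AN, BD, BE, BF, BG, BJ, BM, DE, DJ, DL, DM, DN, EF, EG, EL, EN, FJ, FL, FM, FN, GJ, GL, GM, JM, JN, LM, LN
  2-simplices (20): AEG, AEN, AGL, ALN, BDE, BDM, BEG, BFJ, BFM, BGJ, DEL, DJM, DJN, DLN, EFL, EFN, FJN, FLM, GJM, GLM

Hence C_0 ≅ Z^10, C_1 ≅ Z^30, C_2 ≅ Z^20.

Boundary ∂_1: C_1 → C_0 maps an edge to its endpoints' difference, ∂[p,q] = q − p. For instance
  ∂LM = M − L.
The 10×30 boundary matrix has rank 9 and Smith normal form diag(1,1,1,1,1,1,1,1,1).

∂_2: C_2 → C_1 acts by ∂[p,q,r] = [q,r] − [p,r] + [p,q]. For instance
  ∂AGL = GL − AL + AG,
  ∂BDE = DE − BE + BD.
The resulting 30×20 matrix has rank 20, and its Smith normal form has invariant factors (1,1,1,1,1,1,1,1,1,1,1,1,1,1,1,1,1,1,1,2).

From H_k ≅ ker(∂_k) / im(∂_{k+1}) we obtain:

  H_2: rank ker ∂_2 − rank ∂_3 = (20 − 20) − 0 = 0, and there is no ∂_3, so H_2 = 0.

H_2 ≅ 0.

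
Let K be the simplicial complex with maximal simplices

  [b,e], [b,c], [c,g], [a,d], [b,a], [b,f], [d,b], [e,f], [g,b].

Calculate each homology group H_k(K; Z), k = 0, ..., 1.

K has 7 vertices, 9 edges.
rank ∂_0 = 0, rank ∂_1 = 6 ⇒ b_0 = 7 − 0 − 6 = 1; all invariant factors of ∂_1 are 1 so no torsion. So H_0 = Z.
rank ∂_1 = 6, rank ∂_2 = 0 ⇒ b_1 = 9 − 6 − 0 = 3. So H_1 = Z^3.

H_0 ≅ Z,  H_1 ≅ Z^3.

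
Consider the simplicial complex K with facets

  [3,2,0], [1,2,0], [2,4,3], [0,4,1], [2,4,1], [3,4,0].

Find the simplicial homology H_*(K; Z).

Fix the vertex order 0 < 1 < 2 < 3 < 4 and write every simplex with vertices in increasing order. Then dim K = 2 and the simplices of K are:

  0-simplices (5): [0], [1], [2], [3], [4]
  1-simplices (9): [0,1], [0,2], [0,3], [0,4], [1,2], [1,4], [2,3], [2,4], [3,4]
  2-simplices (6): [0,1,2], [0,1,4], [0,2,3], [0,3,4], [1,2,4], [2,3,4]

so the chain groups are C_0 ≅ Z^5, C_1 ≅ Z^9, C_2 ≅ Z^6.

Boundary ∂_1: C_1 → C_0 maps an edge to its endpoints' difference, ∂[p,q] = q − p. For instance
  ∂[0,2] = [2] − [0].
The 5×9 boundary matrix has rank 4 and Smith normal form diag(1,1,1,1).

Boundary ∂_2: C_2 → C_1 maps a triangle to the signed sum of its edges. For instance
  ∂[1,2,4] = [2,4] − [1,4] + [1,2],
  ∂[2,3,4] = [3,4] − [2,4] + [2,3].
The 9×6 boundary matrix has rank 5 and Smith normal form diag(1,1,1,1,1).

From H_k ≅ ker(∂_k) / im(∂_{k+1}) we obtain:

  H_0: rank C_0 − rank ∂_1 = 5 − 4 = 1, and the invariant factors of ∂_1 are all 1, so H_0 = Z.
  H_1: rank ker ∂_1 − rank ∂_2 = (9 − 4) − 5 = 0, and the invariant factors of ∂_2 are all 1, so H_1 = 0.
  H_2: rank ker ∂_2 − rank ∂_3 = (6 − 5) − 0 = 1, and there is no ∂_3, so H_2 = Z.

As a check, the Euler characteristic is 5 − 9 + 6 = 2, which agrees with 1 − 0 + 1 = 2.
(K is a triangulation of the 2-sphere S^2.)

H_0 = Z,  H_1 = 0,  H_2 = Z.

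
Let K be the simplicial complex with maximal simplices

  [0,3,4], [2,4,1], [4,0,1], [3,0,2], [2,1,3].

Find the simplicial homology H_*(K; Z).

Order the vertices as 0 < 1 < 2 < 3 < 4. Listing each simplex with vertices in this order, K has dimension 2 with simplices:

  0-simplices (5): [0], [1], [2], [3], [4]
  1-simplices (10): [0,1], [0,2], [0,3], [0,4], [1,2], [1,3], [1,4], [2,3], [2,4], [3,4]
  2-simplices (5): [0,1,4], [0,2,3], [0,3,4], [1,2,3], [1,2,4]

Hence C_0 ≅ Z^5, C_1 ≅ Z^10, C_2 ≅ Z^5.

The boundary map ∂_1: C_1 → C_0 maps an edge to its endpoints' difference, ∂[p,q] = q − p. For instance
  ∂[2,4] = [4] − [2].
The resulting 5×10 matrix has rank 4, and its Smith normal form has invariant factors (1,1,1,1).

The boundary map ∂_2: C_2 → C_1 acts by ∂[p,q,r] = [q,r] − [p,r] + [p,q]. For instance
  ∂[0,3,4] = [3,4] − [0,4] + [0,3],
  ∂[0,1,4] = [1,4] − [0,4] + [0,1].
The resulting 10×5 matrix has rank 5, and its Smith normal form has invariant factors (1,1,1,1,1).

Reading off H_k = ker ∂_k / im ∂_{k+1}:

  H_0: rank C_0 − rank ∂_1 = 5 − 4 = 1, and the invariant factors of ∂_1 are all 1, so H_0 ≅ Z.
  H_1: rank ker ∂_1 − rank ∂_2 = (10 − 4) − 5 = 1, and the invariant factors of ∂_2 are all 1, so H_1 ≅ Z.
  H_2: rank ker ∂_2 − rank ∂_3 = (5 − 5) − 0 = 0, and there is no ∂_3, so H_2 ≅ 0.

(K is a triangulation of the Möbius band.)

H_0 ≅ Z,  H_1 ≅ Z,  H_2 = 0.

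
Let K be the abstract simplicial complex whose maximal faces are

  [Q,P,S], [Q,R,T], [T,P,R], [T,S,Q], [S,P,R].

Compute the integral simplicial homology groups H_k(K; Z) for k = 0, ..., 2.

We work with the vertex ordering P < Q < R < S < T. The simplices of K, each written with vertices in increasing order, are:

  0-simplices (5): P, Q, R, S, T
  1-simplices (10): PQ, PR, PS, PT, QR, QS, QT, RS, RT, ST
  2-simplices (5): PQS, PRS, PRT, QRT, QST

so the chain groups are C_0 ≅ Z^5, C_1 ≅ Z^10, C_2 ≅ Z^5.

The boundary map ∂_1: C_1 → C_0 is given by ∂[p,q] = [q] − [p].
The 5×10 boundary matrix has rank 4 and Smith normal form diag(1,1,1,1).

∂_2: C_2 → C_1 maps a triangle to the signed sum of its edges. For instance
  ∂PRT = RT − PT + PR,
  ∂QRT = RT − QT + QR.
As a 10×5 matrix over Z this has rank 5, with invariant factors (1,1,1,1,1).

Reading off H_k = ker ∂_k / im ∂_{k+1}:

  H_0: rank C_0 − rank ∂_1 = 5 − 4 = 1, and the invariant factors of ∂_1 are all 1, so H_0 ≅ Z.
  H_1: rank ker ∂_1 − rank ∂_2 = (10 − 4) − 5 = 1, and the invariant factors of ∂_2 are all 1, so H_1 ≅ Z.
  H_2: rank ker ∂_2 − rank ∂_3 = (5 − 5) − 0 = 0, and there is no ∂_3, so H_2 ≅ 0.

As a check, the Euler characteristic is 5 − 10 + 5 = 0, which agrees with 1 − 1 + 0 = 0.

H_0 ≅ Z,  H_1 ≅ Z,  H_2 = 0.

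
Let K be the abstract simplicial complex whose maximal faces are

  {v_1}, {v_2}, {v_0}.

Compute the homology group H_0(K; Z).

H_0 ≅ Z^3.

K has 3 vertices.
rank ∂_0 = 0, rank ∂_1 = 0 ⇒ b_0 = 3 − 0 − 0 = 3. So H_0 = Z^3.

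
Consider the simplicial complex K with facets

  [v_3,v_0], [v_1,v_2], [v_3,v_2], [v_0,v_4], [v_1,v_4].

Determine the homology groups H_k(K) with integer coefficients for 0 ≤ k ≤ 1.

Take the total order v_0 < v_1 < v_2 < v_3 < v_4 on the vertex set. Then K (dimension 1) consists of the simplices:

  0-simplices (5): [v_0], [v_1], [v_2], [v_3], [v_4]
  1-simplices (5): [v_0,v_3], [v_0,v_4], [v_1,v_2], [v_1,v_4], [v_2,v_3]

giving chain groups C_0 ≅ Z^5, C_1 ≅ Z^5.

The boundary map ∂_1: C_1 → C_0 sends each edge [p,q] (with p < q) to q − p. For instance
  ∂[v_0,v_3] = [v_3] − [v_0].
This gives a 5×5 integer matrix of rank 4; reducing to Smith normal form yields diagonal entries (1,1,1,1).

From H_k ≅ ker(∂_k) / im(∂_{k+1}) we obtain:

  H_0: rank C_0 − rank ∂_1 = 5 − 4 = 1, and the invariant factors of ∂_1 are all 1, so H_0 ≅ Z.
  H_1: rank ker ∂_1 − rank ∂_2 = (5 − 4) − 0 = 1, and there is no ∂_2, so H_1 ≅ Z.

As a check, the Euler characteristic is 5 − 5 = 0, which agrees with 1 − 1 = 0.
(K is a triangulation of the circle S^1.)

H_0 = Z,  H_1 = Z.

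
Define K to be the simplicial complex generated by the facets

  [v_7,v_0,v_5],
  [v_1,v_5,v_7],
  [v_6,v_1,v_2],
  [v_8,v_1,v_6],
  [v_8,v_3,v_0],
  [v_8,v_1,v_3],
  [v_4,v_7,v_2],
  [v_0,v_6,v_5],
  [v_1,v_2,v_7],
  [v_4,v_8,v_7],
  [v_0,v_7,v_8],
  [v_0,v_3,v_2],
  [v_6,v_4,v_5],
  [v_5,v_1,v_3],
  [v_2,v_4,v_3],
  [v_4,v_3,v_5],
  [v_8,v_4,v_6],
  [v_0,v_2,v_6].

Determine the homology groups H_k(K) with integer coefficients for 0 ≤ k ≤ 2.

Fix the vertex order v_0 < v_1 < v_2 < v_3 < v_4 < v_5 < v_6 < v_7 < v_8 and write every simplex with vertices in increasing order. Then dim K = 2 and the simplices of K are:

  0-simplices (9): [v_0], [v_1], [v_2], [v_3], [v_4], [v_5], [v_6], [v_7], [v_8]
  1-simplices (27): (27 of them)
  2-simplices (18): (18 of them)

giving chain groups C_0 ≅ Z^9, C_1 ≅ Z^27, C_2 ≅ Z^18.

∂_1: C_1 → C_0 maps an edge to its endpoints' difference, ∂[p,q] = q − p. For instance
  ∂[v_3,v_4] = [v_4] − [v_3].
The resulting 9×27 matrix has rank 8, and its Smith normal form has invariant factors (1,1,1,1,1,1,1,1).

Boundary ∂_2: C_2 → C_1 sends each 2-simplex [p,q,r] to [q,r] − [p,r] + [p,q]. For instance
  ∂[v_1,v_6,v_8] = [v_6,v_8] − [v_1,v_8] + [v_1,v_6],
  ∂[v_4,v_6,v_8] = [v_6,v_8] − [v_4,v_8] + [v_4,v_6].
The resulting 27×18 matrix has rank 17, and its Smith normal form has invariant factors (1,1,1,1,1,1,1,1,1,1,1,1,1,1,1,1,1).

Computing H_k = (kernel of ∂_k) / (image of ∂_{k+1}):

  H_0: rank C_0 − rank ∂_1 = 9 − 8 = 1, and the invariant factors of ∂_1 are all 1, so H_0 = Z.
  H_1: rank ker ∂_1 − rank ∂_2 = (27 − 8) − 17 = 2, and the invariant factors of ∂_2 are all 1, so H_1 = Z^2.
  H_2: rank ker ∂_2 − rank ∂_3 = (18 − 17) − 0 = 1, and there is no ∂_3, so H_2 = Z.

As a check, the Euler characteristic is 9 − 27 + 18 = 0, which agrees with 1 − 2 + 1 = 0.
(K is a triangulation of the torus T^2.)

H_0 ≅ Z,  H_1 ≅ Z^2,  H_2 ≅ Z.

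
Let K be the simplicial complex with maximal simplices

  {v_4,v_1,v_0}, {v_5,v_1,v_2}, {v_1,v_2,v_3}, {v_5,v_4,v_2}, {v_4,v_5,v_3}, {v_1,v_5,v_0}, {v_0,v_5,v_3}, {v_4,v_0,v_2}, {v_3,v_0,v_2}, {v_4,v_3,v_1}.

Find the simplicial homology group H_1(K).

Fix the vertex order v_0 < v_1 < v_2 < v_3 < v_4 < v_5 and write every simplex with vertices in increasing order. Then dim K = 2 and the simplices of K are:

  0-simplices (6): [v_0], [v_1], [v_2], [v_3], [v_4], [v_5]
  1-simplices (15): (15 of them)
  2-simplices (10): [v_0,v_1,v_4], [v_0,v_1,v_5], [v_0,v_2,v_3], [v_0,v_2,v_4], [v_0,v_3,v_5], [v_1,v_2,v_3], [v_1,v_2,v_5], [v_1,v_3,v_4], [v_2,v_4,v_5], [v_3,v_4,v_5]

giving chain groups C_0 ≅ Z^6, C_1 ≅ Z^15, C_2 ≅ Z^10.

The boundary map ∂_1: C_1 → C_0 maps an edge to its endpoints' difference, ∂[p,q] = q − p. For instance
  ∂[v_0,v_5] = [v_5] − [v_0].
As a 6×15 matrix over Z this has rank 5, with invariant factors (1,1,1,1,1).

The boundary map ∂_2: C_2 → C_1 maps a triangle to the signed sum of its edges. For instance
  ∂[v_0,v_3,v_5] = [v_3,v_5] − [v_0,v_5] + [v_0,v_3],
  ∂[v_1,v_3,v_4] = [v_3,v_4] − [v_1,v_4] + [v_1,v_3].
The resulting 15×10 matrix has rank 10, and its Smith normal form has invariant factors (1,1,1,1,1,1,1,1,1,2).

From H_k ≅ ker(∂_k) / im(∂_{k+1}) we obtain:

  H_1: rank ker ∂_1 − rank ∂_2 = (15 − 5) − 10 = 0, and ∂_2 has invariant factor 2 > 1, so H_1 = Z_2.

H_1 = Z_2.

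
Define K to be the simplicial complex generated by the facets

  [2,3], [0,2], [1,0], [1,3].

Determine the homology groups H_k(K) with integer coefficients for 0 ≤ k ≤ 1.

Order the vertices as 0 < 1 < 2 < 3. Listing each simplex with vertices in this order, K has dimension 1 with simplices:

  0-simplices (4): [0], [1], [2], [3]
  1-simplices (4): [0,1], [0,2], [1,3], [2,3]

giving chain groups C_0 ≅ Z^4, C_1 ≅ Z^4.

∂_1: C_1 → C_0 maps an edge to its endpoints' difference, ∂[p,q] = q − p. For instance
  ∂[1,3] = [3] − [1].
The 4×4 boundary matrix has rank 3 and Smith normal form diag(1,1,1).

From H_k ≅ ker(∂_k) / im(∂_{k+1}) we obtain:

  H_0: rank C_0 − rank ∂_1 = 4 − 3 = 1, and the invariant factors of ∂_1 are all 1, so H_0 = Z.
  H_1: rank ker ∂_1 − rank ∂_2 = (4 − 3) − 0 = 1, and there is no ∂_2, so H_1 = Z.

(K is a triangulation of the circle S^1.)

H_0 ≅ Z,  H_1 ≅ Z.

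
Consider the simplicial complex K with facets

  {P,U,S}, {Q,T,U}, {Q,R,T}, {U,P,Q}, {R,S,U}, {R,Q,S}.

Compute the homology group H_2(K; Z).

H_2 ≅ 0.

Fix the vertex order P < Q < R < S < T < U and write every simplex with vertices in increasing order. Then dim K = 2 and the simplices of K are:

  0-simplices (6): P, Q, R, S, T, U
  1-simplices (12): PQ, PS, PU, QR, QS, QT, QU, RS, RT, RU, SU, TU
  2-simplices (6): PQU, PSU, QRS, QRT, QTU, RSU

giving chain groups C_0 ≅ Z^6, C_1 ≅ Z^12, C_2 ≅ Z^6.

The boundary map ∂_1: C_1 → C_0 is given by ∂[p,q] = [q] − [p].
The 6×12 boundary matrix has rank 5 and Smith normal form diag(1,1,1,1,1).

The boundary map ∂_2: C_2 → C_1 sends each 2-simplex [p,q,r] to [q,r] − [p,r] + [p,q]. For instance
  ∂RSU = SU − RU + RS,
  ∂PQU = QU − PU + PQ.
The 12×6 boundary matrix has rank 6 and Smith normal form diag(1,1,1,1,1,1).

Computing H_k = (kernel of ∂_k) / (image of ∂_{k+1}):

  H_2: rank ker ∂_2 − rank ∂_3 = (6 − 6) − 0 = 0, and there is no ∂_3, so H_2 = 0.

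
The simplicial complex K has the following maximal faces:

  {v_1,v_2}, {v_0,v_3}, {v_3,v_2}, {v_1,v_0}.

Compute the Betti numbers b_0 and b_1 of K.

b_0 = 1, b_1 = 1.

Order the vertices as v_0 < v_1 < v_2 < v_3. Listing each simplex with vertices in this order, K has dimension 1 with simplices:

  0-simplices (4): [v_0], [v_1], [v_2], [v_3]
  1-simplices (4): [v_0,v_1], [v_0,v_3], [v_1,v_2], [v_2,v_3]

giving chain groups C_0 ≅ Z^4, C_1 ≅ Z^4.

The boundary map ∂_1: C_1 → C_0 is given by ∂[p,q] = [q] − [p]. For instance
  ∂[v_1,v_2] = [v_2] − [v_1].
As a 4×4 matrix over Z this has rank 3, with invariant factors (1,1,1).

Now H_k = ker ∂_k / im ∂_{k+1}, so:

  H_0: rank C_0 − rank ∂_1 = 4 − 3 = 1, and the invariant factors of ∂_1 are all 1, so H_0 = Z.
  H_1: rank ker ∂_1 − rank ∂_2 = (4 − 3) − 0 = 1, and there is no ∂_2, so H_1 = Z.

Hence the Betti numbers are b_0 = 1, b_1 = 1.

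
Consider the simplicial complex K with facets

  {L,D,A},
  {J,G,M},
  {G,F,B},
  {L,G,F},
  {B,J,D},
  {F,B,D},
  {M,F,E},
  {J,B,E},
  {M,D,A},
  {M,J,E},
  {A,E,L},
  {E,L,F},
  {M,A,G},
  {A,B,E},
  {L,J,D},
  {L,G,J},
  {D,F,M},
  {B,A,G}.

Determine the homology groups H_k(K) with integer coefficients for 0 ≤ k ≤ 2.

H_0 ≅ Z,  H_1 ≅ Z^2,  H_2 ≅ Z.

K has 9 vertices, 27 edges, 18 triangles.
rank ∂_0 = 0, rank ∂_1 = 8 ⇒ b_0 = 9 − 0 − 8 = 1; all invariant factors of ∂_1 are 1 so no torsion. So H_0 = Z.
rank ∂_1 = 8, rank ∂_2 = 17 ⇒ b_1 = 27 − 8 − 17 = 2; all invariant factors of ∂_2 are 1 so no torsion. So H_1 = Z^2.
rank ∂_2 = 17, rank ∂_3 = 0 ⇒ b_2 = 18 − 17 − 0 = 1. So H_2 = Z.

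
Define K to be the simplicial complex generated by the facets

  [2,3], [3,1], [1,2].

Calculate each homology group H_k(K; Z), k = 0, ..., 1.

K has 3 vertices, 3 edges.
rank ∂_0 = 0, rank ∂_1 = 2 ⇒ b_0 = 3 − 0 − 2 = 1; all invariant factors of ∂_1 are 1 so no torsion. So H_0 = Z.
rank ∂_1 = 2, rank ∂_2 = 0 ⇒ b_1 = 3 − 2 − 0 = 1. So H_1 = Z.

H_0 = Z,  H_1 = Z.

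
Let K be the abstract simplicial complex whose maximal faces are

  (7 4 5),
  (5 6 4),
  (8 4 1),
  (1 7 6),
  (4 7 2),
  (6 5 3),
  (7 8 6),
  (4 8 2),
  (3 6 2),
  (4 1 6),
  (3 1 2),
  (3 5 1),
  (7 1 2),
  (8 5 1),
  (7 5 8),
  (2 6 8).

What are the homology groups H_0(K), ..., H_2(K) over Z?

H_0 ≅ Z,  H_1 ≅ Z^2,  H_2 ≅ Z.

Take the total order 1 < 2 < 3 < 4 < 5 < 6 < 7 < 8 on the vertex set. Then K (dimension 2) consists of the simplices:

  0-simplices (8): [1], [2], [3], [4], [5], [6], [7], [8]
  1-simplices (24): (24 of them)
  2-simplices (16): [1,2,3], [1,2,7], [1,3,5], [1,4,6], [1,4,8], [1,5,8], [1,6,7], [2,3,6], [2,4,7], [2,4,8], [2,6,8], [3,5,6], [4,5,6], [4,5,7], [5,7,8], [6,7,8]

so the chain groups are C_0 ≅ Z^8, C_1 ≅ Z^24, C_2 ≅ Z^16.

The boundary map ∂_1: C_1 → C_0 maps an edge to its endpoints' difference, ∂[p,q] = q − p.
This gives a 8×24 integer matrix of rank 7; reducing to Smith normal form yields diagonal entries (1,1,1,1,1,1,1).

Boundary ∂_2: C_2 → C_1 acts by ∂[p,q,r] = [q,r] − [p,r] + [p,q]. For instance
  ∂[1,5,8] = [5,8] − [1,8] + [1,5],
  ∂[1,6,7] = [6,7] − [1,7] + [1,6].
The resulting 24×16 matrix has rank 15, and its Smith normal form has invariant factors (1,1,1,1,1,1,1,1,1,1,1,1,1,1,1).

Reading off H_k = ker ∂_k / im ∂_{k+1}:

  H_0: rank C_0 − rank ∂_1 = 8 − 7 = 1, and the invariant factors of ∂_1 are all 1, so H_0 = Z.
  H_1: rank ker ∂_1 − rank ∂_2 = (24 − 7) − 15 = 2, and the invariant factors of ∂_2 are all 1, so H_1 = Z^2.
  H_2: rank ker ∂_2 − rank ∂_3 = (16 − 15) − 0 = 1, and there is no ∂_3, so H_2 = Z.

As a check, the Euler characteristic is 8 − 24 + 16 = 0, which agrees with 1 − 2 + 1 = 0.
(K is a triangulation of the torus T^2.)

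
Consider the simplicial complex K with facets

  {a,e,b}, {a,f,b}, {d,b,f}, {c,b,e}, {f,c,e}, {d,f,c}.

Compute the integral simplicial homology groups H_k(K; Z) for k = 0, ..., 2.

H_0 = Z,  H_1 = Z,  H_2 = 0.

Take the total order a < b < c < d < e < f on the vertex set. Then K (dimension 2) consists of the simplices:

  0-simplices (6): a, b, c, d, e, f
  1-simplices (12): ab, ae, af, bc, bd, be, bf, cd, ce, cf, df, ef
  2-simplices (6): abe, abf, bce, bdf, cdf, cef

Hence C_0 ≅ Z^6, C_1 ≅ Z^12, C_2 ≅ Z^6.

The boundary map ∂_1: C_1 → C_0 sends each edge [p,q] (with p < q) to q − p.
The 6×12 boundary matrix has rank 5 and Smith normal form diag(1,1,1,1,1).

Boundary ∂_2: C_2 → C_1 sends each 2-simplex [p,q,r] to [q,r] − [p,r] + [p,q]. For instance
  ∂cdf = df − cf + cd,
  ∂abe = be − ae + ab.
This gives a 12×6 integer matrix of rank 6; reducing to Smith normal form yields diagonal entries (1,1,1,1,1,1).

Now H_k = ker ∂_k / im ∂_{k+1}, so:

  H_0: rank C_0 − rank ∂_1 = 6 − 5 = 1, and the invariant factors of ∂_1 are all 1, so H_0 ≅ Z.
  H_1: rank ker ∂_1 − rank ∂_2 = (12 − 5) − 6 = 1, and the invariant factors of ∂_2 are all 1, so H_1 ≅ Z.
  H_2: rank ker ∂_2 − rank ∂_3 = (6 − 6) − 0 = 0, and there is no ∂_3, so H_2 ≅ 0.

As a check, the Euler characteristic is 6 − 12 + 6 = 0, which agrees with 1 − 1 + 0 = 0.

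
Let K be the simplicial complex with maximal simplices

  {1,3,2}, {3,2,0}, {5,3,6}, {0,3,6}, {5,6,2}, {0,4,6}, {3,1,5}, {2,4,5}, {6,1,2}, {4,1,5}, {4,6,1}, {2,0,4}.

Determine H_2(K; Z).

H_2 ≅ 0.

We work with the vertex ordering 0 < 1 < 2 < 3 < 4 < 5 < 6. The simplices of K, each written with vertices in increasing order, are:

  0-simplices (7): [0], [1], [2], [3], [4], [5], [6]
  1-simplices (18): [0,2], [0,3], [0,4], [0,6], [1,2], [1,3], [1,4], [1,5], [1,6], [2,3], [2,4], [2,5], [2,6], [3,5], [3,6], [4,5], [4,6], [5,6]
  2-simplices (12): [0,2,3], [0,2,4], [0,3,6], [0,4,6], [1,2,3], [1,2,6], [1,3,5], [1,4,5], [1,4,6], [2,4,5], [2,5,6], [3,5,6]

giving chain groups C_0 ≅ Z^7, C_1 ≅ Z^18, C_2 ≅ Z^12.

∂_1: C_1 → C_0 is given by ∂[p,q] = [q] − [p]. For instance
  ∂[0,2] = [2] − [0].
This gives a 7×18 integer matrix of rank 6; reducing to Smith normal form yields diagonal entries (1,1,1,1,1,1).

The boundary map ∂_2: C_2 → C_1 maps a triangle to the signed sum of its edges. For instance
  ∂[2,4,5] = [4,5] − [2,5] + [2,4],
  ∂[1,2,3] = [2,3] − [1,3] + [1,2].
The resulting 18×12 matrix has rank 12, and its Smith normal form has invariant factors (1,1,1,1,1,1,1,1,1,1,1,2).

From H_k ≅ ker(∂_k) / im(∂_{k+1}) we obtain:

  H_2: rank ker ∂_2 − rank ∂_3 = (12 − 12) − 0 = 0, and there is no ∂_3, so H_2 ≅ 0.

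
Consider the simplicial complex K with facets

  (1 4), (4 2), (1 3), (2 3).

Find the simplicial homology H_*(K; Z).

H_0 ≅ Z,  H_1 ≅ Z.

Take the total order 1 < 2 < 3 < 4 on the vertex set. Then K (dimension 1) consists of the simplices:

  0-simplices (4): [1], [2], [3], [4]
  1-simplices (4): [1,3], [1,4], [2,3], [2,4]

giving chain groups C_0 ≅ Z^4, C_1 ≅ Z^4.

∂_1: C_1 → C_0 maps an edge to its endpoints' difference, ∂[p,q] = q − p.
As a 4×4 matrix over Z this has rank 3, with invariant factors (1,1,1).

Computing H_k = (kernel of ∂_k) / (image of ∂_{k+1}):

  H_0: rank C_0 − rank ∂_1 = 4 − 3 = 1, and the invariant factors of ∂_1 are all 1, so H_0 ≅ Z.
  H_1: rank ker ∂_1 − rank ∂_2 = (4 − 3) − 0 = 1, and there is no ∂_2, so H_1 ≅ Z.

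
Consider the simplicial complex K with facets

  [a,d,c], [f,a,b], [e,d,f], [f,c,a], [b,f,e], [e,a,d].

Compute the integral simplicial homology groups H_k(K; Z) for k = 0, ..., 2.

Fix the vertex order a < b < c < d < e < f and write every simplex with vertices in increasing order. Then dim K = 2 and the simplices of K are:

  0-simplices (6): a, b, c, d, e, f
  1-simplices (12): ab, ac, ad, ae, af, be, bf, cd, cf, de, df, ef
  2-simplices (6): abf, acd, acf, ade, bef, def

giving chain groups C_0 ≅ Z^6, C_1 ≅ Z^12, C_2 ≅ Z^6.

Boundary ∂_1: C_1 → C_0 maps an edge to its endpoints' difference, ∂[p,q] = q − p. For instance
  ∂ab = b − a.
The 6×12 boundary matrix has rank 5 and Smith normal form diag(1,1,1,1,1).

Boundary ∂_2: C_2 → C_1 sends each 2-simplex [p,q,r] to [q,r] − [p,r] + [p,q]. For instance
  ∂def = ef − df + de,
  ∂acd = cd − ad + ac.
The resulting 12×6 matrix has rank 6, and its Smith normal form has invariant factors (1,1,1,1,1,1).

From H_k ≅ ker(∂_k) / im(∂_{k+1}) we obtain:

  H_0: rank C_0 − rank ∂_1 = 6 − 5 = 1, and the invariant factors of ∂_1 are all 1, so H_0 ≅ Z.
  H_1: rank ker ∂_1 − rank ∂_2 = (12 − 5) − 6 = 1, and the invariant factors of ∂_2 are all 1, so H_1 ≅ Z.
  H_2: rank ker ∂_2 − rank ∂_3 = (6 − 6) − 0 = 0, and there is no ∂_3, so H_2 ≅ 0.

(K is a triangulation of the cylinder S^1 x I.)

H_0 ≅ Z,  H_1 ≅ Z,  H_2 = 0.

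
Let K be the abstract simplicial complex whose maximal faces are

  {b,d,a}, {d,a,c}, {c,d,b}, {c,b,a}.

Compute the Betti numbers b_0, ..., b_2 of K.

b_0 = 1, b_1 = 0, b_2 = 1.

Order the vertices as a < b < c < d. Listing each simplex with vertices in this order, K has dimension 2 with simplices:

  0-simplices (4): a, b, c, d
  1-simplices (6): ab, ac, ad, bc, bd, cd
  2-simplices (4): abc, abd, acd, bcd

so the chain groups are C_0 ≅ Z^4, C_1 ≅ Z^6, C_2 ≅ Z^4.

Boundary ∂_1: C_1 → C_0 is given by ∂[p,q] = [q] − [p]. For instance
  ∂bc = c − b.
The resulting 4×6 matrix has rank 3, and its Smith normal form has invariant factors (1,1,1).

Boundary ∂_2: C_2 → C_1 maps a triangle to the signed sum of its edges. For instance
  ∂bcd = cd − bd + bc,
  ∂abd = bd − ad + ab.
As a 6×4 matrix over Z this has rank 3, with invariant factors (1,1,1).

Computing H_k = (kernel of ∂_k) / (image of ∂_{k+1}):

  H_0: rank C_0 − rank ∂_1 = 4 − 3 = 1, and the invariant factors of ∂_1 are all 1, so H_0 ≅ Z.
  H_1: rank ker ∂_1 − rank ∂_2 = (6 − 3) − 3 = 0, and the invariant factors of ∂_2 are all 1, so H_1 ≅ 0.
  H_2: rank ker ∂_2 − rank ∂_3 = (4 − 3) − 0 = 1, and there is no ∂_3, so H_2 ≅ Z.

As a check, the Euler characteristic is 4 − 6 + 4 = 2, which agrees with 1 − 0 + 1 = 2.

Hence the Betti numbers are b_0 = 1, b_1 = 0, b_2 = 1.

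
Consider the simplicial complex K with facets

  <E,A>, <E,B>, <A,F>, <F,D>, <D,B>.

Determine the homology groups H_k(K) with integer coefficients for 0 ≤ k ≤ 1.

We work with the vertex ordering A < B < D < E < F. The simplices of K, each written with vertices in increasing order, are:

  0-simplices (5): A, B, D, E, F
  1-simplices (5): AE, AF, BD, BE, DF

Hence C_0 ≅ Z^5, C_1 ≅ Z^5.

∂_1: C_1 → C_0 sends each edge [p,q] (with p < q) to q − p.
As a 5×5 matrix over Z this has rank 4, with invariant factors (1,1,1,1).

Reading off H_k = ker ∂_k / im ∂_{k+1}:

  H_0: rank C_0 − rank ∂_1 = 5 − 4 = 1, and the invariant factors of ∂_1 are all 1, so H_0 = Z.
  H_1: rank ker ∂_1 − rank ∂_2 = (5 − 4) − 0 = 1, and there is no ∂_2, so H_1 = Z.

H_0 = Z,  H_1 = Z.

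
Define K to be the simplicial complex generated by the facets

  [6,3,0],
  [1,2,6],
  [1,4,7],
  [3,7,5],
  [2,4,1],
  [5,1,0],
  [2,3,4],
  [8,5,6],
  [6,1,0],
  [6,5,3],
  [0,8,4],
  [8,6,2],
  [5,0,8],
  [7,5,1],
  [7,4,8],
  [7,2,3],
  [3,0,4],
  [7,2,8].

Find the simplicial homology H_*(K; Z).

We work with the vertex ordering 0 < 1 < 2 < 3 < 4 < 5 < 6 < 7 < 8. The simplices of K, each written with vertices in increasing order, are:

  0-simplices (9): [0], [1], [2], [3], [4], [5], [6], [7], [8]
  1-simplices (27): (27 of them)
  2-simplices (18): [0,1,5], [0,1,6], [0,3,4], [0,3,6], [0,4,8], [0,5,8], [1,2,4], [1,2,6], [1,4,7], [1,5,7], [2,3,4], [2,3,7], [2,6,8], [2,7,8], [3,5,6], [3,5,7], [4,7,8], [5,6,8]

giving chain groups C_0 ≅ Z^9, C_1 ≅ Z^27, C_2 ≅ Z^18.

Boundary ∂_1: C_1 → C_0 is given by ∂[p,q] = [q] − [p]. For instance
  ∂[6,8] = [8] − [6].
The resulting 9×27 matrix has rank 8, and its Smith normal form has invariant factors (1,1,1,1,1,1,1,1).

∂_2: C_2 → C_1 acts by ∂[p,q,r] = [q,r] − [p,r] + [p,q]. For instance
  ∂[0,3,6] = [3,6] − [0,6] + [0,3],
  ∂[3,5,6] = [5,6] − [3,6] + [3,5].
This gives a 27×18 integer matrix of rank 18; reducing to Smith normal form yields diagonal entries (1,1,1,1,1,1,1,1,1,1,1,1,1,1,1,1,1,2).

Reading off H_k = ker ∂_k / im ∂_{k+1}:

  H_0: rank C_0 − rank ∂_1 = 9 − 8 = 1, and the invariant factors of ∂_1 are all 1, so H_0 = Z.
  H_1: rank ker ∂_1 − rank ∂_2 = (27 − 8) − 18 = 1, and ∂_2 has invariant factor 2 > 1, so H_1 = Z × Z/2.
  H_2: rank ker ∂_2 − rank ∂_3 = (18 − 18) − 0 = 0, and there is no ∂_3, so H_2 = 0.

As a check, the Euler characteristic is 9 − 27 + 18 = 0, which agrees with 1 − 1 + 0 = 0.

H_0 = Z,  H_1 = Z × Z/2,  H_2 = 0.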